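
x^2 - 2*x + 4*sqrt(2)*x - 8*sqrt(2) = (x - 2)*(x + 4*sqrt(2))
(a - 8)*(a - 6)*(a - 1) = a^3 - 15*a^2 + 62*a - 48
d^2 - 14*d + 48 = (d - 8)*(d - 6)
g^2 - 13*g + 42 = (g - 7)*(g - 6)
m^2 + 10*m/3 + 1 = (m + 1/3)*(m + 3)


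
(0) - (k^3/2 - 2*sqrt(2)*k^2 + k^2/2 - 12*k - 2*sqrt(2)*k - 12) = -k^3/2 - k^2/2 + 2*sqrt(2)*k^2 + 2*sqrt(2)*k + 12*k + 12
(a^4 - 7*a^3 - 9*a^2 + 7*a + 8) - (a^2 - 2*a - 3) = a^4 - 7*a^3 - 10*a^2 + 9*a + 11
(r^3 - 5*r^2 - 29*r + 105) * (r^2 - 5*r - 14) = r^5 - 10*r^4 - 18*r^3 + 320*r^2 - 119*r - 1470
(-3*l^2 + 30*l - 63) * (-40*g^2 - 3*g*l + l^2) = 120*g^2*l^2 - 1200*g^2*l + 2520*g^2 + 9*g*l^3 - 90*g*l^2 + 189*g*l - 3*l^4 + 30*l^3 - 63*l^2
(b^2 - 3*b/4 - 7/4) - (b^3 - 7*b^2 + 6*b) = -b^3 + 8*b^2 - 27*b/4 - 7/4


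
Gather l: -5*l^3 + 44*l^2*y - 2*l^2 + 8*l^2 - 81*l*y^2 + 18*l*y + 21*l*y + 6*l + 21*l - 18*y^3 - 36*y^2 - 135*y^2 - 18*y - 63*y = -5*l^3 + l^2*(44*y + 6) + l*(-81*y^2 + 39*y + 27) - 18*y^3 - 171*y^2 - 81*y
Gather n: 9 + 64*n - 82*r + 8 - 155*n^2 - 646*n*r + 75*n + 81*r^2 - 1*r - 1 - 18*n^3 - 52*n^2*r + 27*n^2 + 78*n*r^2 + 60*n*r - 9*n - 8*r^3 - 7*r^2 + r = -18*n^3 + n^2*(-52*r - 128) + n*(78*r^2 - 586*r + 130) - 8*r^3 + 74*r^2 - 82*r + 16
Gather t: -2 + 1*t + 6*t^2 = 6*t^2 + t - 2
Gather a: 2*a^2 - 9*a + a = 2*a^2 - 8*a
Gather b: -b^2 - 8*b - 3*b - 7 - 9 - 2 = -b^2 - 11*b - 18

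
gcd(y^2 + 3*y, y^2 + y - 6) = y + 3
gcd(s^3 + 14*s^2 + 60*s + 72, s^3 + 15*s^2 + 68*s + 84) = s^2 + 8*s + 12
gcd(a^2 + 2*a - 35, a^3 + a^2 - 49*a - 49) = a + 7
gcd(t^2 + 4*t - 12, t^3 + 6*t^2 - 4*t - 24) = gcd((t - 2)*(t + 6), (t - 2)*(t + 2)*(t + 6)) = t^2 + 4*t - 12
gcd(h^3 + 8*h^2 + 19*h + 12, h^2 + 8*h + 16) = h + 4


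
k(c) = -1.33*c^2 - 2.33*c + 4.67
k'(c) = -2.66*c - 2.33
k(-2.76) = 0.97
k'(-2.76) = 5.01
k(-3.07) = -0.71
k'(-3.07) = 5.84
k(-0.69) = 5.64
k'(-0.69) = -0.49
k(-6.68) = -39.11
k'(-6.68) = 15.44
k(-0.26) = 5.19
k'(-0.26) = -1.64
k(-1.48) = 5.21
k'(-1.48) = 1.61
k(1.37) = -1.02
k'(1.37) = -5.97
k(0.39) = 3.56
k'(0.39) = -3.37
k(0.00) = 4.67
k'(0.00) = -2.33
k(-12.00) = -158.89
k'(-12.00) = 29.59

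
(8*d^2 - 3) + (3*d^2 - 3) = 11*d^2 - 6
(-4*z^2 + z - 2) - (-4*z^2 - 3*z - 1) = 4*z - 1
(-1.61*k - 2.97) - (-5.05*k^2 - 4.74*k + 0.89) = 5.05*k^2 + 3.13*k - 3.86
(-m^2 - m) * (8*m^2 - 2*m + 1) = -8*m^4 - 6*m^3 + m^2 - m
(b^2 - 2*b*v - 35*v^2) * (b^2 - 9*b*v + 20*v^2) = b^4 - 11*b^3*v + 3*b^2*v^2 + 275*b*v^3 - 700*v^4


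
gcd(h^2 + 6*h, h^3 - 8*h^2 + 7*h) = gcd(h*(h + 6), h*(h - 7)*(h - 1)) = h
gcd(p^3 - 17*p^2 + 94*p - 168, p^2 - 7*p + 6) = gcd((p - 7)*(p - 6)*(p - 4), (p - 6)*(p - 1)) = p - 6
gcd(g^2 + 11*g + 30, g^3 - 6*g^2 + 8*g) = 1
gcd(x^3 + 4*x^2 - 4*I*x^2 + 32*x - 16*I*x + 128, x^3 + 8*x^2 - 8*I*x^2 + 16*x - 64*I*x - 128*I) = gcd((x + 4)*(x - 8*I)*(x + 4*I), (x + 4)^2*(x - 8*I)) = x^2 + x*(4 - 8*I) - 32*I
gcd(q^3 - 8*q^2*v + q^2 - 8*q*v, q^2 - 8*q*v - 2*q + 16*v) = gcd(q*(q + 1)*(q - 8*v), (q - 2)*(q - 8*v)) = q - 8*v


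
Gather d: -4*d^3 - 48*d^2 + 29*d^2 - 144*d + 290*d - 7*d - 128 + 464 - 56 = -4*d^3 - 19*d^2 + 139*d + 280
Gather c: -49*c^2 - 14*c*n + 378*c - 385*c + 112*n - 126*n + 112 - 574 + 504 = -49*c^2 + c*(-14*n - 7) - 14*n + 42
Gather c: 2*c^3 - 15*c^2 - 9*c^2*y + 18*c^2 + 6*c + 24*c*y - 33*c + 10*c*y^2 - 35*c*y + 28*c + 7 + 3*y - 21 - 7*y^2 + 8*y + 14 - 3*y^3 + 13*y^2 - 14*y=2*c^3 + c^2*(3 - 9*y) + c*(10*y^2 - 11*y + 1) - 3*y^3 + 6*y^2 - 3*y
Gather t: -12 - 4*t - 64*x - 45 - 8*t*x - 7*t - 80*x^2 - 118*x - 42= t*(-8*x - 11) - 80*x^2 - 182*x - 99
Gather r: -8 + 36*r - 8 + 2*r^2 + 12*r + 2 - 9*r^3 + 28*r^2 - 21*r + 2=-9*r^3 + 30*r^2 + 27*r - 12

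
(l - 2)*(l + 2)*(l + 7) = l^3 + 7*l^2 - 4*l - 28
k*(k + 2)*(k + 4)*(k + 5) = k^4 + 11*k^3 + 38*k^2 + 40*k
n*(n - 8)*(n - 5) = n^3 - 13*n^2 + 40*n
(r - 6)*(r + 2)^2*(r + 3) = r^4 + r^3 - 26*r^2 - 84*r - 72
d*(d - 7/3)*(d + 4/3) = d^3 - d^2 - 28*d/9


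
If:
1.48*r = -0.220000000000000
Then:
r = -0.15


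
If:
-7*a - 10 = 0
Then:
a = -10/7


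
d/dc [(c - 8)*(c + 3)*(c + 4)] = 3*c^2 - 2*c - 44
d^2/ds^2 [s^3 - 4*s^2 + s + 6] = 6*s - 8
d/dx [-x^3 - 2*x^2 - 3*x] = -3*x^2 - 4*x - 3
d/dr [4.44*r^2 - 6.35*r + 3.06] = 8.88*r - 6.35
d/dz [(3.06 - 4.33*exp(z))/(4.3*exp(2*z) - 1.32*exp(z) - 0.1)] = (18.619*exp(2*z) - 26.316*exp(z) + 4.4722)*exp(z)/(18.49*exp(4*z) - 11.352*exp(3*z) + 0.8824*exp(2*z) + 0.264*exp(z) + 0.01)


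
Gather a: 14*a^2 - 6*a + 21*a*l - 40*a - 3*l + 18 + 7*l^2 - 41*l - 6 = 14*a^2 + a*(21*l - 46) + 7*l^2 - 44*l + 12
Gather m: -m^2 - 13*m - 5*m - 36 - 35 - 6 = -m^2 - 18*m - 77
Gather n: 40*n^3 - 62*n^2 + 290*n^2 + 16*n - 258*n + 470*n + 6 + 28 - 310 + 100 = 40*n^3 + 228*n^2 + 228*n - 176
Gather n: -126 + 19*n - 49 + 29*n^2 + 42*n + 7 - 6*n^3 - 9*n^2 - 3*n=-6*n^3 + 20*n^2 + 58*n - 168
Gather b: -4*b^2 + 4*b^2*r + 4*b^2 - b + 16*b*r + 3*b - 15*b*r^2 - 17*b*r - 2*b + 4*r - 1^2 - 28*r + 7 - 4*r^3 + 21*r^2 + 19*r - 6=4*b^2*r + b*(-15*r^2 - r) - 4*r^3 + 21*r^2 - 5*r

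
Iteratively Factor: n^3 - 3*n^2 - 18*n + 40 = (n + 4)*(n^2 - 7*n + 10) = (n - 2)*(n + 4)*(n - 5)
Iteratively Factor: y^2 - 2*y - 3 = (y - 3)*(y + 1)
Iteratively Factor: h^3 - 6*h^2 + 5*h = (h - 1)*(h^2 - 5*h) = (h - 5)*(h - 1)*(h)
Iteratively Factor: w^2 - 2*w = (w - 2)*(w)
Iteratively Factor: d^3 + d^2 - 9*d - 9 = (d - 3)*(d^2 + 4*d + 3) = (d - 3)*(d + 3)*(d + 1)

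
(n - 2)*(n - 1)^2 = n^3 - 4*n^2 + 5*n - 2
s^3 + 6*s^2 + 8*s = s*(s + 2)*(s + 4)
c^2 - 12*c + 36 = (c - 6)^2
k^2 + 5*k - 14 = (k - 2)*(k + 7)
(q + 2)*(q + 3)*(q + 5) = q^3 + 10*q^2 + 31*q + 30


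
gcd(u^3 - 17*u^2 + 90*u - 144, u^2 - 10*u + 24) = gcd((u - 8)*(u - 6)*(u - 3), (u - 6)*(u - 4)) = u - 6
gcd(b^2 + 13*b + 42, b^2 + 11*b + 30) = b + 6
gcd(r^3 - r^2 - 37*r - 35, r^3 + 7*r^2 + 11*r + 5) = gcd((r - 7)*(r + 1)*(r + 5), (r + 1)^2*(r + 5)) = r^2 + 6*r + 5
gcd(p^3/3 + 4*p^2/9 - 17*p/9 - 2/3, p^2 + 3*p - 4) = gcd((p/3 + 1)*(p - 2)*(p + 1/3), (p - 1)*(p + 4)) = 1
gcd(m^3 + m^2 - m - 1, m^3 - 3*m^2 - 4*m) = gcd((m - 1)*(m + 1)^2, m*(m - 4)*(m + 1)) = m + 1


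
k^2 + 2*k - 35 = (k - 5)*(k + 7)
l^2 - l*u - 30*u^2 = (l - 6*u)*(l + 5*u)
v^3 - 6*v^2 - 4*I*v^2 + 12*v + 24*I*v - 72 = (v - 6)*(v - 6*I)*(v + 2*I)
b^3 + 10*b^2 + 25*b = b*(b + 5)^2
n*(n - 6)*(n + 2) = n^3 - 4*n^2 - 12*n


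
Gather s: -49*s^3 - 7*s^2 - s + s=-49*s^3 - 7*s^2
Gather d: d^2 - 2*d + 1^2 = d^2 - 2*d + 1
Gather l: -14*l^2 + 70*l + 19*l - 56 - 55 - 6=-14*l^2 + 89*l - 117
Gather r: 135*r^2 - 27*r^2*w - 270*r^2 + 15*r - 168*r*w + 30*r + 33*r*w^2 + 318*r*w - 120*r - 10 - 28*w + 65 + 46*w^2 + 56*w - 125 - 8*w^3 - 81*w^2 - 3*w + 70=r^2*(-27*w - 135) + r*(33*w^2 + 150*w - 75) - 8*w^3 - 35*w^2 + 25*w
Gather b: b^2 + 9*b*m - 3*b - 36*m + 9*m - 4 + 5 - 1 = b^2 + b*(9*m - 3) - 27*m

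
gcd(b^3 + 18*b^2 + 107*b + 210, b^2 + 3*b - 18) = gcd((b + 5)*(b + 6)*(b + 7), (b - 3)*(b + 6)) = b + 6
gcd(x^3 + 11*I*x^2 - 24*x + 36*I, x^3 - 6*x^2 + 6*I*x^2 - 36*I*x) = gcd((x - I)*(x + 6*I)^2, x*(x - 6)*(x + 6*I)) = x + 6*I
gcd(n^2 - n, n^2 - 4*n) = n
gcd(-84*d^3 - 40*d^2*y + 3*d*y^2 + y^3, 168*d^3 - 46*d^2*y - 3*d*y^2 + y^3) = -42*d^2 + d*y + y^2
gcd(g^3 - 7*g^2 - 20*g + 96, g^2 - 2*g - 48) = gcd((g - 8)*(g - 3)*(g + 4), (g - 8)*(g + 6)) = g - 8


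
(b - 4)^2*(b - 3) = b^3 - 11*b^2 + 40*b - 48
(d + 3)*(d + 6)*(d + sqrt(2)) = d^3 + sqrt(2)*d^2 + 9*d^2 + 9*sqrt(2)*d + 18*d + 18*sqrt(2)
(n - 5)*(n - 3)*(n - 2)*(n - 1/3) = n^4 - 31*n^3/3 + 103*n^2/3 - 121*n/3 + 10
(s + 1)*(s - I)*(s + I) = s^3 + s^2 + s + 1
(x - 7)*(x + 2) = x^2 - 5*x - 14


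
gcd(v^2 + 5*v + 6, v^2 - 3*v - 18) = v + 3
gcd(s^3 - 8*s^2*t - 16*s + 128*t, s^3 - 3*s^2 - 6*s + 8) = s - 4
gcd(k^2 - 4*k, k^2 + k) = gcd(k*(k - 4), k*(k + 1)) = k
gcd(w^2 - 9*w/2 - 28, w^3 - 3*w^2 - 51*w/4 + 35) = w + 7/2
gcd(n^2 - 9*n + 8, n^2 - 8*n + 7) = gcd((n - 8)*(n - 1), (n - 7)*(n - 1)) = n - 1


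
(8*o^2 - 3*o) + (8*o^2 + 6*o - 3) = 16*o^2 + 3*o - 3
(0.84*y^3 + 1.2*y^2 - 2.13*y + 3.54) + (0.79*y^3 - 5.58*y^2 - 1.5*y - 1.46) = 1.63*y^3 - 4.38*y^2 - 3.63*y + 2.08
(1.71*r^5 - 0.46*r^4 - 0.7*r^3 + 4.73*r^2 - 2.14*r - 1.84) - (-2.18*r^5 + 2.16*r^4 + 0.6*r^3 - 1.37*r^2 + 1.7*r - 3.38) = 3.89*r^5 - 2.62*r^4 - 1.3*r^3 + 6.1*r^2 - 3.84*r + 1.54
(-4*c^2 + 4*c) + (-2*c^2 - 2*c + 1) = -6*c^2 + 2*c + 1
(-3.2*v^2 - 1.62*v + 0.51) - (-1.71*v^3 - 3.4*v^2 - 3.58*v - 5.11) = 1.71*v^3 + 0.2*v^2 + 1.96*v + 5.62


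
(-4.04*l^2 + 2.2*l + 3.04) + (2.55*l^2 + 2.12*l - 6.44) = -1.49*l^2 + 4.32*l - 3.4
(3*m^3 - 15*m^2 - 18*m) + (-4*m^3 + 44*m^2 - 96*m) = -m^3 + 29*m^2 - 114*m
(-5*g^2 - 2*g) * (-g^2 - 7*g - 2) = 5*g^4 + 37*g^3 + 24*g^2 + 4*g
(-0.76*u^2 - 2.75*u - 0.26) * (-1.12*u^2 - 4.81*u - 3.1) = 0.8512*u^4 + 6.7356*u^3 + 15.8747*u^2 + 9.7756*u + 0.806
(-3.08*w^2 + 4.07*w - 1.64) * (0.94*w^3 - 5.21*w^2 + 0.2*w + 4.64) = -2.8952*w^5 + 19.8726*w^4 - 23.3623*w^3 - 4.9328*w^2 + 18.5568*w - 7.6096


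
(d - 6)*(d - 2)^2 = d^3 - 10*d^2 + 28*d - 24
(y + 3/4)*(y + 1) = y^2 + 7*y/4 + 3/4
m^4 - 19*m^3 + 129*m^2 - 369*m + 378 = (m - 7)*(m - 6)*(m - 3)^2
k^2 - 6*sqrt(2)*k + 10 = (k - 5*sqrt(2))*(k - sqrt(2))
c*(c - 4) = c^2 - 4*c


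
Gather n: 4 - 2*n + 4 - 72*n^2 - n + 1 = -72*n^2 - 3*n + 9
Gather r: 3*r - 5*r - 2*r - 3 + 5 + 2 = 4 - 4*r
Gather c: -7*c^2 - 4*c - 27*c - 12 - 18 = -7*c^2 - 31*c - 30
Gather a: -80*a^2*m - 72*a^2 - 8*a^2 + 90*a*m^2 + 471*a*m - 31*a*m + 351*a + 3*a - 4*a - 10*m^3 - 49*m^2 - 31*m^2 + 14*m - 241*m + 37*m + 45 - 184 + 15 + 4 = a^2*(-80*m - 80) + a*(90*m^2 + 440*m + 350) - 10*m^3 - 80*m^2 - 190*m - 120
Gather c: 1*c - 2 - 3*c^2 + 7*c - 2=-3*c^2 + 8*c - 4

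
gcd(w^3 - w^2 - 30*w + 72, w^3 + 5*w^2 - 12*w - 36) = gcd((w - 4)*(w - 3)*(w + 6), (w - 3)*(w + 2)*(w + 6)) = w^2 + 3*w - 18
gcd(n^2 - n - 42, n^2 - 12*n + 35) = n - 7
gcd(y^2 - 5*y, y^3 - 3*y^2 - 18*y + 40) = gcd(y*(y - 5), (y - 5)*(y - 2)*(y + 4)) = y - 5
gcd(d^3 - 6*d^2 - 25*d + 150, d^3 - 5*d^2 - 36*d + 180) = d^2 - 11*d + 30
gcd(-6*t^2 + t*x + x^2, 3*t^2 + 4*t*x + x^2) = 3*t + x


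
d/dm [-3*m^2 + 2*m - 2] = 2 - 6*m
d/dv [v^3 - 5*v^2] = v*(3*v - 10)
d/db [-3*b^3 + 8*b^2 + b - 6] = -9*b^2 + 16*b + 1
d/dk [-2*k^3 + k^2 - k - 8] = -6*k^2 + 2*k - 1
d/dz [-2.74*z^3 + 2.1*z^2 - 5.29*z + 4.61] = -8.22*z^2 + 4.2*z - 5.29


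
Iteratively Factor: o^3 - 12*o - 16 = (o + 2)*(o^2 - 2*o - 8) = (o + 2)^2*(o - 4)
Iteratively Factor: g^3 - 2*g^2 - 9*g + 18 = (g - 2)*(g^2 - 9) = (g - 3)*(g - 2)*(g + 3)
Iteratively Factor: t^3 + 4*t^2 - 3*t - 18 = (t - 2)*(t^2 + 6*t + 9) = (t - 2)*(t + 3)*(t + 3)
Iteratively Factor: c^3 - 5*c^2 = (c)*(c^2 - 5*c) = c*(c - 5)*(c)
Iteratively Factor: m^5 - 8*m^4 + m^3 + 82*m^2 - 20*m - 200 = (m + 2)*(m^4 - 10*m^3 + 21*m^2 + 40*m - 100) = (m - 5)*(m + 2)*(m^3 - 5*m^2 - 4*m + 20) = (m - 5)*(m - 2)*(m + 2)*(m^2 - 3*m - 10) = (m - 5)^2*(m - 2)*(m + 2)*(m + 2)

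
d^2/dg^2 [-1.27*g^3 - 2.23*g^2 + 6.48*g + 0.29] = -7.62*g - 4.46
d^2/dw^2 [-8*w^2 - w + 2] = -16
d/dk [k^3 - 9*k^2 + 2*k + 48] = 3*k^2 - 18*k + 2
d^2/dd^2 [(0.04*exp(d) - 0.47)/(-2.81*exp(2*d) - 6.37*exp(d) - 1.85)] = (-0.315844*exp(4*d) + 15.560656*exp(3*d) + 26.486217*exp(2*d) + 9.769343*exp(d) - 5.675615)*exp(d)/(22.188041*exp(6*d) + 150.894471*exp(5*d) + 385.886622*exp(4*d) + 457.161523*exp(3*d) + 254.05347*exp(2*d) + 65.403975*exp(d) + 6.331625)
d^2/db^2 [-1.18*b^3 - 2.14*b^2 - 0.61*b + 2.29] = -7.08*b - 4.28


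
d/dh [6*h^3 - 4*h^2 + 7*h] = 18*h^2 - 8*h + 7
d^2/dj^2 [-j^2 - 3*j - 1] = -2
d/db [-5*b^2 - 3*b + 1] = -10*b - 3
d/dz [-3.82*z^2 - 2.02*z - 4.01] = -7.64*z - 2.02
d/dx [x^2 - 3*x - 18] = 2*x - 3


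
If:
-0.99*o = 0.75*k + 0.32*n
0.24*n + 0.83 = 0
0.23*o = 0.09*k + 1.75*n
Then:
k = 23.88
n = -3.46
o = -16.97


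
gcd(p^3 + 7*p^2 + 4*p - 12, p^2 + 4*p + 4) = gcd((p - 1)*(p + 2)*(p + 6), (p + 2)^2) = p + 2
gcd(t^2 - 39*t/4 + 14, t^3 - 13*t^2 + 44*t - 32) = t - 8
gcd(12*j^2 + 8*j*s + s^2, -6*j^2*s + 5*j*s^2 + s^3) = 6*j + s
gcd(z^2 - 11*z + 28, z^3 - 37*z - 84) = z - 7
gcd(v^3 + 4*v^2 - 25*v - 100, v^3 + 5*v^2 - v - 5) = v + 5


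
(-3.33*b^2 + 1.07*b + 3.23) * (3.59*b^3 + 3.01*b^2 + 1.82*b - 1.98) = -11.9547*b^5 - 6.182*b^4 + 8.7558*b^3 + 18.2631*b^2 + 3.76*b - 6.3954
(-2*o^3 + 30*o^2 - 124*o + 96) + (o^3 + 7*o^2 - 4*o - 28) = -o^3 + 37*o^2 - 128*o + 68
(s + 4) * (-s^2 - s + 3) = -s^3 - 5*s^2 - s + 12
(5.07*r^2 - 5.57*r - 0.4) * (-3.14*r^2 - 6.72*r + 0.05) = -15.9198*r^4 - 16.5806*r^3 + 38.9399*r^2 + 2.4095*r - 0.02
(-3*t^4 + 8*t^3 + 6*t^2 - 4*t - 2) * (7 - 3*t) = 9*t^5 - 45*t^4 + 38*t^3 + 54*t^2 - 22*t - 14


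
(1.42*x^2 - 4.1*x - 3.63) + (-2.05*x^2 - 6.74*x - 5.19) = -0.63*x^2 - 10.84*x - 8.82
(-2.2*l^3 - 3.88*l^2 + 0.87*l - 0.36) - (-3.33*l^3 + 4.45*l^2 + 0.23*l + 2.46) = 1.13*l^3 - 8.33*l^2 + 0.64*l - 2.82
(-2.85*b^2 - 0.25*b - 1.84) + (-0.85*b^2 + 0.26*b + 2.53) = -3.7*b^2 + 0.01*b + 0.69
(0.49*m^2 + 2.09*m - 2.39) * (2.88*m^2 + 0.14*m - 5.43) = 1.4112*m^4 + 6.0878*m^3 - 9.2513*m^2 - 11.6833*m + 12.9777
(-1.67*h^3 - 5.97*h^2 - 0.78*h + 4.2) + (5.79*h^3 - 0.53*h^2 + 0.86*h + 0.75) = 4.12*h^3 - 6.5*h^2 + 0.08*h + 4.95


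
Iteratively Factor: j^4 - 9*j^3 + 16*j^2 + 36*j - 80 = (j - 2)*(j^3 - 7*j^2 + 2*j + 40) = (j - 2)*(j + 2)*(j^2 - 9*j + 20) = (j - 5)*(j - 2)*(j + 2)*(j - 4)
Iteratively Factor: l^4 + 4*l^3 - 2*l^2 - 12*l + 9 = (l - 1)*(l^3 + 5*l^2 + 3*l - 9) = (l - 1)*(l + 3)*(l^2 + 2*l - 3) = (l - 1)^2*(l + 3)*(l + 3)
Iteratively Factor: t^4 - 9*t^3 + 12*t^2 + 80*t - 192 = (t - 4)*(t^3 - 5*t^2 - 8*t + 48) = (t - 4)^2*(t^2 - t - 12) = (t - 4)^3*(t + 3)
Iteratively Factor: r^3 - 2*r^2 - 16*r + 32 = (r - 2)*(r^2 - 16) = (r - 4)*(r - 2)*(r + 4)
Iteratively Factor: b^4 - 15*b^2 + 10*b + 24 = (b - 3)*(b^3 + 3*b^2 - 6*b - 8) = (b - 3)*(b - 2)*(b^2 + 5*b + 4) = (b - 3)*(b - 2)*(b + 1)*(b + 4)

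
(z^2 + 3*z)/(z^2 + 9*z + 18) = z/(z + 6)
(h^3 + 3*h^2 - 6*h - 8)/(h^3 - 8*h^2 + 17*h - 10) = (h^2 + 5*h + 4)/(h^2 - 6*h + 5)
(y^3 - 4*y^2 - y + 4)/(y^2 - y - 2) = (y^2 - 5*y + 4)/(y - 2)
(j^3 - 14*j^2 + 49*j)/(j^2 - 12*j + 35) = j*(j - 7)/(j - 5)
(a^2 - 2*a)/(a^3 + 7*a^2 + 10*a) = (a - 2)/(a^2 + 7*a + 10)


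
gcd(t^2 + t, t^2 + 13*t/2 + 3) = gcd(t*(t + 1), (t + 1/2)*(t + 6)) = 1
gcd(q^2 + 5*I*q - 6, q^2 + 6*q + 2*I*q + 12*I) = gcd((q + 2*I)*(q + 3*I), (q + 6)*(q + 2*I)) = q + 2*I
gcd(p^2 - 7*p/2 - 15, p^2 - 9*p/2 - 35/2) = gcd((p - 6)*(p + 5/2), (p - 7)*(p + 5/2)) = p + 5/2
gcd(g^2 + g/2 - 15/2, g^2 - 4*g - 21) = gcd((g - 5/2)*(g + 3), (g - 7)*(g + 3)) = g + 3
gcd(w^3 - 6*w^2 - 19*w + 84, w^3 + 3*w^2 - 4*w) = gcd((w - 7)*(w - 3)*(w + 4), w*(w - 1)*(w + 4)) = w + 4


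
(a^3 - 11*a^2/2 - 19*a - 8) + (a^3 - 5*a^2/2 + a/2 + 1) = 2*a^3 - 8*a^2 - 37*a/2 - 7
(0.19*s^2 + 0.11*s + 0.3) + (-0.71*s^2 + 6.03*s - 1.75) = -0.52*s^2 + 6.14*s - 1.45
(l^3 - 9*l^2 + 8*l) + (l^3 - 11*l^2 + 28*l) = 2*l^3 - 20*l^2 + 36*l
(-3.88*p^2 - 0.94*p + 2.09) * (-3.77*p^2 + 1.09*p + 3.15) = 14.6276*p^4 - 0.685400000000001*p^3 - 21.1259*p^2 - 0.6829*p + 6.5835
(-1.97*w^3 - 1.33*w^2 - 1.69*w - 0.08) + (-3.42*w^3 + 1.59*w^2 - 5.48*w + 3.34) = -5.39*w^3 + 0.26*w^2 - 7.17*w + 3.26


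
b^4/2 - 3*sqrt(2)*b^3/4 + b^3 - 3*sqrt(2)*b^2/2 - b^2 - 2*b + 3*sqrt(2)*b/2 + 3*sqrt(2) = (b/2 + 1)*(b - 3*sqrt(2)/2)*(b - sqrt(2))*(b + sqrt(2))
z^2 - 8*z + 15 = (z - 5)*(z - 3)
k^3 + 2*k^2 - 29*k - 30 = (k - 5)*(k + 1)*(k + 6)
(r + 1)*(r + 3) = r^2 + 4*r + 3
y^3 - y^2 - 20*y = y*(y - 5)*(y + 4)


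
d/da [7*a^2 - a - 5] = 14*a - 1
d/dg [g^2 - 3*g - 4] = 2*g - 3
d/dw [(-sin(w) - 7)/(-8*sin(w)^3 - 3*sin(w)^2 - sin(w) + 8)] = -(16*sin(w)^3 + 171*sin(w)^2 + 42*sin(w) + 15)*cos(w)/(8*sin(w)^3 + 3*sin(w)^2 + sin(w) - 8)^2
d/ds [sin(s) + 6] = cos(s)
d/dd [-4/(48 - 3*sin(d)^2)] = -8*sin(d)*cos(d)/(3*(sin(d)^2 - 16)^2)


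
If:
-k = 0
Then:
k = 0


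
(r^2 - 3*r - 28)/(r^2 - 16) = (r - 7)/(r - 4)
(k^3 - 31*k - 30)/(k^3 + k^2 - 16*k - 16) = (k^2 - k - 30)/(k^2 - 16)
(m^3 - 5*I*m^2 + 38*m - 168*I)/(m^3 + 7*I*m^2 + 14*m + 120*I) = (m - 7*I)/(m + 5*I)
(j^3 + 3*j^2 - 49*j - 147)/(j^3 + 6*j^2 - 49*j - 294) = (j + 3)/(j + 6)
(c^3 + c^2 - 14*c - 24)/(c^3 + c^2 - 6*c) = (c^2 - 2*c - 8)/(c*(c - 2))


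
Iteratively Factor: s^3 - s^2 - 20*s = (s - 5)*(s^2 + 4*s) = s*(s - 5)*(s + 4)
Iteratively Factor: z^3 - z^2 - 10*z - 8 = (z + 1)*(z^2 - 2*z - 8) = (z - 4)*(z + 1)*(z + 2)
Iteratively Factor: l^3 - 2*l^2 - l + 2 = (l + 1)*(l^2 - 3*l + 2) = (l - 2)*(l + 1)*(l - 1)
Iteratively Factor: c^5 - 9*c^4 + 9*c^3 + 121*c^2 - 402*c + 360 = (c - 3)*(c^4 - 6*c^3 - 9*c^2 + 94*c - 120) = (c - 3)*(c - 2)*(c^3 - 4*c^2 - 17*c + 60) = (c - 3)*(c - 2)*(c + 4)*(c^2 - 8*c + 15) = (c - 5)*(c - 3)*(c - 2)*(c + 4)*(c - 3)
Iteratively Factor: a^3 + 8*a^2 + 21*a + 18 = (a + 2)*(a^2 + 6*a + 9) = (a + 2)*(a + 3)*(a + 3)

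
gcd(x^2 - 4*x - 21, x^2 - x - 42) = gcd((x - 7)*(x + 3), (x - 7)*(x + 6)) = x - 7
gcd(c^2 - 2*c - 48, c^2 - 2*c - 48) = c^2 - 2*c - 48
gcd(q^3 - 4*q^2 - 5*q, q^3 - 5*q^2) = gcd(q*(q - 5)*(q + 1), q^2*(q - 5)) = q^2 - 5*q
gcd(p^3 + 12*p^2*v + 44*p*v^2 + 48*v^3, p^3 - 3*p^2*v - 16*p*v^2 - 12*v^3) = p + 2*v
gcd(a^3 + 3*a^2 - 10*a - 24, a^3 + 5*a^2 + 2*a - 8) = a^2 + 6*a + 8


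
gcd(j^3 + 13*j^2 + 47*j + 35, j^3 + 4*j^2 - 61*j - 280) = j^2 + 12*j + 35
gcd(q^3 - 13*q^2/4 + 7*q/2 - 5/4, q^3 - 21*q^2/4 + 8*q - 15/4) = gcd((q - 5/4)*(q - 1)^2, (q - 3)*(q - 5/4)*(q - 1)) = q^2 - 9*q/4 + 5/4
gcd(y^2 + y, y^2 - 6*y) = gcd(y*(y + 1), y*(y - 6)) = y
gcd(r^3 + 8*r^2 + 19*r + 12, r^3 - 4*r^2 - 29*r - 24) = r^2 + 4*r + 3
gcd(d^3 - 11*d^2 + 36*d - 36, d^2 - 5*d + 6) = d^2 - 5*d + 6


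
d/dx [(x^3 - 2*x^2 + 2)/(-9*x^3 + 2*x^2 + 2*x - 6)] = 4*(-4*x^4 + x^3 + 8*x^2 + 4*x - 1)/(81*x^6 - 36*x^5 - 32*x^4 + 116*x^3 - 20*x^2 - 24*x + 36)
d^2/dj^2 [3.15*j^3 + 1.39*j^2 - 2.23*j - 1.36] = 18.9*j + 2.78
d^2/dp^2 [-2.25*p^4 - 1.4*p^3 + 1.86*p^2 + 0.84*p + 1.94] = -27.0*p^2 - 8.4*p + 3.72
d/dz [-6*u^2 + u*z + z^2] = u + 2*z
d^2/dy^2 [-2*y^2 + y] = -4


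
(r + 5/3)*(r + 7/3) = r^2 + 4*r + 35/9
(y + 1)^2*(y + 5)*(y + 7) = y^4 + 14*y^3 + 60*y^2 + 82*y + 35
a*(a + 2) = a^2 + 2*a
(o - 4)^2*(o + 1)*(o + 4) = o^4 - 3*o^3 - 20*o^2 + 48*o + 64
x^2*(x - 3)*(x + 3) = x^4 - 9*x^2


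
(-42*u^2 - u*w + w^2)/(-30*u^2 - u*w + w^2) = (42*u^2 + u*w - w^2)/(30*u^2 + u*w - w^2)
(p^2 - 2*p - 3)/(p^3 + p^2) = (p - 3)/p^2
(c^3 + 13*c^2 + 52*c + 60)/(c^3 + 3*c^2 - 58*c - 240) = (c + 2)/(c - 8)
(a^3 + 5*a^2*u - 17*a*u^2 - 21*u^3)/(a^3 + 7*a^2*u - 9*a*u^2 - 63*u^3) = (a + u)/(a + 3*u)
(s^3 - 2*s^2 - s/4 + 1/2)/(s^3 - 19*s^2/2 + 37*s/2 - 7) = (s + 1/2)/(s - 7)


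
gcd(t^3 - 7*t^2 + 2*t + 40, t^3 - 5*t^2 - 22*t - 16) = t + 2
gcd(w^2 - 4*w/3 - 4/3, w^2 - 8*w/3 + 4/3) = w - 2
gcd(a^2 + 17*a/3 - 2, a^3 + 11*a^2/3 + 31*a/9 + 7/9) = 1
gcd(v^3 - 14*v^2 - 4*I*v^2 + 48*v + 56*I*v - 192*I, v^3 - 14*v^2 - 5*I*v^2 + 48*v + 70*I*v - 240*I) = v^2 - 14*v + 48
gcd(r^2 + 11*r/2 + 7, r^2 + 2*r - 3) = 1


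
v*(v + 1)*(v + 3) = v^3 + 4*v^2 + 3*v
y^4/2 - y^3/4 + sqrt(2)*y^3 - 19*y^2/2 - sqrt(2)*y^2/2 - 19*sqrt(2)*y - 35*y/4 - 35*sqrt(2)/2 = (y/2 + sqrt(2))*(y - 5)*(y + 1)*(y + 7/2)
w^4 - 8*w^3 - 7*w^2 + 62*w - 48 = (w - 8)*(w - 2)*(w - 1)*(w + 3)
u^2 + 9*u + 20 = (u + 4)*(u + 5)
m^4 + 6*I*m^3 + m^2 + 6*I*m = m*(m + 6*I)*(-I*m + 1)*(I*m + 1)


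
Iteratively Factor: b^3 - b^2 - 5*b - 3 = (b - 3)*(b^2 + 2*b + 1) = (b - 3)*(b + 1)*(b + 1)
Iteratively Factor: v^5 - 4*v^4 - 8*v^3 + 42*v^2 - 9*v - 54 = (v + 3)*(v^4 - 7*v^3 + 13*v^2 + 3*v - 18) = (v + 1)*(v + 3)*(v^3 - 8*v^2 + 21*v - 18) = (v - 3)*(v + 1)*(v + 3)*(v^2 - 5*v + 6) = (v - 3)*(v - 2)*(v + 1)*(v + 3)*(v - 3)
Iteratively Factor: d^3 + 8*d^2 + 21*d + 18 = (d + 2)*(d^2 + 6*d + 9) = (d + 2)*(d + 3)*(d + 3)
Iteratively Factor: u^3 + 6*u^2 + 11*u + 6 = (u + 3)*(u^2 + 3*u + 2) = (u + 2)*(u + 3)*(u + 1)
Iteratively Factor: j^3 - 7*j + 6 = (j - 1)*(j^2 + j - 6) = (j - 2)*(j - 1)*(j + 3)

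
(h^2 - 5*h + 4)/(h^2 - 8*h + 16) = (h - 1)/(h - 4)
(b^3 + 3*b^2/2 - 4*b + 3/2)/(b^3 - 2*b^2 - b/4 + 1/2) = 2*(b^2 + 2*b - 3)/(2*b^2 - 3*b - 2)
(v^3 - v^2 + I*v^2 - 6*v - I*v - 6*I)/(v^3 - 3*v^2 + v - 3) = (v + 2)/(v - I)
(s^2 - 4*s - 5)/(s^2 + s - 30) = (s + 1)/(s + 6)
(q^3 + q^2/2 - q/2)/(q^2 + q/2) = (2*q^2 + q - 1)/(2*q + 1)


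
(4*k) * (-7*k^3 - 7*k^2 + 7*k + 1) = -28*k^4 - 28*k^3 + 28*k^2 + 4*k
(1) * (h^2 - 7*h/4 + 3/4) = h^2 - 7*h/4 + 3/4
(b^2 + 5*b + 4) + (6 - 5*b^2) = -4*b^2 + 5*b + 10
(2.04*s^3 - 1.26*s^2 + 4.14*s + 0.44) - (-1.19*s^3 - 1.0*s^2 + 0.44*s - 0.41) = 3.23*s^3 - 0.26*s^2 + 3.7*s + 0.85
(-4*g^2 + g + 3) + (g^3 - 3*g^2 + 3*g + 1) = g^3 - 7*g^2 + 4*g + 4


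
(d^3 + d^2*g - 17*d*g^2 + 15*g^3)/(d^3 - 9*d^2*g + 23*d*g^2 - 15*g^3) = (d + 5*g)/(d - 5*g)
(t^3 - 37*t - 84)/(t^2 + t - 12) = (t^2 - 4*t - 21)/(t - 3)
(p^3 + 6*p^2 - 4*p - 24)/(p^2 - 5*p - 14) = (p^2 + 4*p - 12)/(p - 7)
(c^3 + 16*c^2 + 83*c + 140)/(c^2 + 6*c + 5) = (c^2 + 11*c + 28)/(c + 1)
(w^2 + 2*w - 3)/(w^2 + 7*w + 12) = (w - 1)/(w + 4)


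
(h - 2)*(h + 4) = h^2 + 2*h - 8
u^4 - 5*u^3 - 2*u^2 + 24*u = u*(u - 4)*(u - 3)*(u + 2)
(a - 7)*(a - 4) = a^2 - 11*a + 28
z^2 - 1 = (z - 1)*(z + 1)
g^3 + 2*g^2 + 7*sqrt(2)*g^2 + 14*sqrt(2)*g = g*(g + 2)*(g + 7*sqrt(2))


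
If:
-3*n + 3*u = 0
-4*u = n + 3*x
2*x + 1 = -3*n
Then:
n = 3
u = 3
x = -5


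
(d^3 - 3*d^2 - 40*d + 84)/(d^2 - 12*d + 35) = (d^2 + 4*d - 12)/(d - 5)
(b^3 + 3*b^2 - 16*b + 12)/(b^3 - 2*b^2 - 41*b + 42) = (b - 2)/(b - 7)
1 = 1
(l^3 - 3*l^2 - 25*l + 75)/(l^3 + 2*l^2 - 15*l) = (l - 5)/l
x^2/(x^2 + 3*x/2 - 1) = 2*x^2/(2*x^2 + 3*x - 2)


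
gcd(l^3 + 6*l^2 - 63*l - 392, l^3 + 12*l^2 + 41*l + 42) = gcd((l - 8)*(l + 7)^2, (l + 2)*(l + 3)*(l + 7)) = l + 7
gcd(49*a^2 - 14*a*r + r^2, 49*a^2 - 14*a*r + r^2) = 49*a^2 - 14*a*r + r^2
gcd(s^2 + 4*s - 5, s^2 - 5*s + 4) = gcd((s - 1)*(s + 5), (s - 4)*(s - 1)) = s - 1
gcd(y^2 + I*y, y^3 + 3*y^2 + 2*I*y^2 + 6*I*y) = y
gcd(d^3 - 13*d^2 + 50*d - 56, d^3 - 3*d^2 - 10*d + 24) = d^2 - 6*d + 8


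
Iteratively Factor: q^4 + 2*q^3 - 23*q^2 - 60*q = (q - 5)*(q^3 + 7*q^2 + 12*q) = q*(q - 5)*(q^2 + 7*q + 12) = q*(q - 5)*(q + 3)*(q + 4)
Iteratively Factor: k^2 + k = (k + 1)*(k)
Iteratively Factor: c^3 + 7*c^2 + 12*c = (c)*(c^2 + 7*c + 12) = c*(c + 3)*(c + 4)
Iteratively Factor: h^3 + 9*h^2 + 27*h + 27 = (h + 3)*(h^2 + 6*h + 9) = (h + 3)^2*(h + 3)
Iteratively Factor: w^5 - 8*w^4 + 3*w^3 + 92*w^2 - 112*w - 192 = (w - 4)*(w^4 - 4*w^3 - 13*w^2 + 40*w + 48) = (w - 4)*(w + 1)*(w^3 - 5*w^2 - 8*w + 48) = (w - 4)*(w + 1)*(w + 3)*(w^2 - 8*w + 16) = (w - 4)^2*(w + 1)*(w + 3)*(w - 4)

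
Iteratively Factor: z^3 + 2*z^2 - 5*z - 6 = (z - 2)*(z^2 + 4*z + 3) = (z - 2)*(z + 3)*(z + 1)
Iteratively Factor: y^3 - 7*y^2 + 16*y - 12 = (y - 2)*(y^2 - 5*y + 6) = (y - 3)*(y - 2)*(y - 2)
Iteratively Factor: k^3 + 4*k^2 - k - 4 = (k + 4)*(k^2 - 1) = (k + 1)*(k + 4)*(k - 1)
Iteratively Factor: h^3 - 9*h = (h + 3)*(h^2 - 3*h) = (h - 3)*(h + 3)*(h)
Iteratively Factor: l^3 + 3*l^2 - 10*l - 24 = (l - 3)*(l^2 + 6*l + 8) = (l - 3)*(l + 4)*(l + 2)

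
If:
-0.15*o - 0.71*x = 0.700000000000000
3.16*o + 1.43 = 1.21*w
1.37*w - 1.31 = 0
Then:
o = -0.09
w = 0.96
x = -0.97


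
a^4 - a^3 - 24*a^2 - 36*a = a*(a - 6)*(a + 2)*(a + 3)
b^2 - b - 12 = (b - 4)*(b + 3)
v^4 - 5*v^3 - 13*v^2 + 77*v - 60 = (v - 5)*(v - 3)*(v - 1)*(v + 4)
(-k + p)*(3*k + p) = -3*k^2 + 2*k*p + p^2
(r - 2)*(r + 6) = r^2 + 4*r - 12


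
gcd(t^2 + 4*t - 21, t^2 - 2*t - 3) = t - 3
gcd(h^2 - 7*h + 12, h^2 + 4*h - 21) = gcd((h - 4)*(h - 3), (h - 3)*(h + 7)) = h - 3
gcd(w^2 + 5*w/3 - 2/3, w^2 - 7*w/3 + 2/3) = w - 1/3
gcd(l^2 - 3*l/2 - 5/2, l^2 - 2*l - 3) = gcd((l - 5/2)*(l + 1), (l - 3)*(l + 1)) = l + 1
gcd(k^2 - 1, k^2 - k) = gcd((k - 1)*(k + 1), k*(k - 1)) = k - 1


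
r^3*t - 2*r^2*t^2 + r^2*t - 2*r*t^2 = r*(r - 2*t)*(r*t + t)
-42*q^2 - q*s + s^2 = (-7*q + s)*(6*q + s)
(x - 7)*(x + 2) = x^2 - 5*x - 14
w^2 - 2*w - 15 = (w - 5)*(w + 3)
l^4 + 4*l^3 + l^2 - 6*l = l*(l - 1)*(l + 2)*(l + 3)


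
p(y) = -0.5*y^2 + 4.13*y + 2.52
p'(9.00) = -4.87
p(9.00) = -0.81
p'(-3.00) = 7.13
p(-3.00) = -14.37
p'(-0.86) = 4.99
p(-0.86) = -1.40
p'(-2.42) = 6.55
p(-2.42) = -10.40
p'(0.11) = 4.02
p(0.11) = 2.97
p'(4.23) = -0.10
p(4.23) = 11.04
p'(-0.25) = 4.38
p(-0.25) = 1.46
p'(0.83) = 3.30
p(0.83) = 5.60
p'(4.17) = -0.04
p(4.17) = 11.05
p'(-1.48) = 5.61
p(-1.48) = -4.69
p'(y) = 4.13 - 1.0*y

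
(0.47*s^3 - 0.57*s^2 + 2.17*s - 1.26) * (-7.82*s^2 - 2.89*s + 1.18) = -3.6754*s^5 + 3.0991*s^4 - 14.7675*s^3 + 2.9093*s^2 + 6.202*s - 1.4868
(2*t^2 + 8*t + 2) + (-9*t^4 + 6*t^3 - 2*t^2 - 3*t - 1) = -9*t^4 + 6*t^3 + 5*t + 1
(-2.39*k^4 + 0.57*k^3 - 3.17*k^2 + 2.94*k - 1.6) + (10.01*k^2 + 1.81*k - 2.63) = -2.39*k^4 + 0.57*k^3 + 6.84*k^2 + 4.75*k - 4.23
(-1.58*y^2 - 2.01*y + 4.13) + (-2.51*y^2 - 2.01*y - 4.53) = -4.09*y^2 - 4.02*y - 0.4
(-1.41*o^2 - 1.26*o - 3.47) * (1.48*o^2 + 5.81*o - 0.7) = -2.0868*o^4 - 10.0569*o^3 - 11.4692*o^2 - 19.2787*o + 2.429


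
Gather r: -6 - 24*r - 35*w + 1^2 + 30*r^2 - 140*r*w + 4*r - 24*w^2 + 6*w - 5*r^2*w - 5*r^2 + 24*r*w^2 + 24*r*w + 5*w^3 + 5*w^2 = r^2*(25 - 5*w) + r*(24*w^2 - 116*w - 20) + 5*w^3 - 19*w^2 - 29*w - 5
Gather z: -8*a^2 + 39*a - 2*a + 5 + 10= -8*a^2 + 37*a + 15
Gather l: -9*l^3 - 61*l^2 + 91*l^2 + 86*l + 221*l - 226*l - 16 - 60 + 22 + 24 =-9*l^3 + 30*l^2 + 81*l - 30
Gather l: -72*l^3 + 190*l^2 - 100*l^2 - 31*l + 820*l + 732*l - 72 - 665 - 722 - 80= -72*l^3 + 90*l^2 + 1521*l - 1539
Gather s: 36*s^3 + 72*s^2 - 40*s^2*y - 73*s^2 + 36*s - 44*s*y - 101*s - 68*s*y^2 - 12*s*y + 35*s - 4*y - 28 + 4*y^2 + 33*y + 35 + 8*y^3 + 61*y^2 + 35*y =36*s^3 + s^2*(-40*y - 1) + s*(-68*y^2 - 56*y - 30) + 8*y^3 + 65*y^2 + 64*y + 7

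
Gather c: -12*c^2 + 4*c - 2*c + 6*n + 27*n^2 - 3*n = -12*c^2 + 2*c + 27*n^2 + 3*n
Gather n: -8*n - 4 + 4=-8*n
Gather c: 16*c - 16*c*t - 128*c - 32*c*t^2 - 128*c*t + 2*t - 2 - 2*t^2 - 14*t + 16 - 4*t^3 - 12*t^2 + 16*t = c*(-32*t^2 - 144*t - 112) - 4*t^3 - 14*t^2 + 4*t + 14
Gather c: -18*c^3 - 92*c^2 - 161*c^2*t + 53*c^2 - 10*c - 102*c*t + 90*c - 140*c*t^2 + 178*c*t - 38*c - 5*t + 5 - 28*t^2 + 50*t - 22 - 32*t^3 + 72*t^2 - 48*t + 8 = -18*c^3 + c^2*(-161*t - 39) + c*(-140*t^2 + 76*t + 42) - 32*t^3 + 44*t^2 - 3*t - 9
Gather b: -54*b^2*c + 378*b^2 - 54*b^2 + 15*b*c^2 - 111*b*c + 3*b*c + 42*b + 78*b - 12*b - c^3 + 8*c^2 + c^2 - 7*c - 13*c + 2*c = b^2*(324 - 54*c) + b*(15*c^2 - 108*c + 108) - c^3 + 9*c^2 - 18*c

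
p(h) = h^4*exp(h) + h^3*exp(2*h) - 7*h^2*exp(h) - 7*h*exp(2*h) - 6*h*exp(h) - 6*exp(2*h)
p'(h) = h^4*exp(h) + 2*h^3*exp(2*h) + 4*h^3*exp(h) + 3*h^2*exp(2*h) - 7*h^2*exp(h) - 14*h*exp(2*h) - 20*h*exp(h) - 19*exp(2*h) - 6*exp(h)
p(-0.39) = -0.65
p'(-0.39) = -5.70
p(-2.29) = 0.44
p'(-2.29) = -1.72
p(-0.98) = 0.02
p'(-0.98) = 0.91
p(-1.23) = -0.21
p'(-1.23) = 0.75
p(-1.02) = -0.02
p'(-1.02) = 0.94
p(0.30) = -17.98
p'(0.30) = -58.57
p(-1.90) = -0.12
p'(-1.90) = -1.04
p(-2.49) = 0.80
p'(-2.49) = -1.88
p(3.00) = 0.00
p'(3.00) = 9273.71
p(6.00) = 27749461.18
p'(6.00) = 71842753.96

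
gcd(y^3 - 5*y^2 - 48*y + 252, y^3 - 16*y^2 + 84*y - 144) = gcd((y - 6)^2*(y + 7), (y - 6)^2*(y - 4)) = y^2 - 12*y + 36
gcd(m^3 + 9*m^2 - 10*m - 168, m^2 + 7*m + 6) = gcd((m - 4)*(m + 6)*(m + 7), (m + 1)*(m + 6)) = m + 6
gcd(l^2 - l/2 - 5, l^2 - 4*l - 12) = l + 2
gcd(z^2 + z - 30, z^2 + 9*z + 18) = z + 6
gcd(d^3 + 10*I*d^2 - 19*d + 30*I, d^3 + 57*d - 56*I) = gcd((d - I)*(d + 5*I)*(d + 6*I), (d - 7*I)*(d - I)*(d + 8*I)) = d - I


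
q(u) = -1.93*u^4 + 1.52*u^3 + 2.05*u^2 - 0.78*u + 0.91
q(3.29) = -151.46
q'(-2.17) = 90.68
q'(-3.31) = 315.57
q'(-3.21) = 288.39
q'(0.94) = 0.69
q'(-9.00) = 5959.56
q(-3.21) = -230.66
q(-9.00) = -13596.83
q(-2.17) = -46.07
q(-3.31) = -260.84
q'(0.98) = 0.35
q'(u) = -7.72*u^3 + 4.56*u^2 + 4.1*u - 0.78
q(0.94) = 1.74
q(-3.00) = -175.67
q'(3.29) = -212.85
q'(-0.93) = 5.56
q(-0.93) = 0.74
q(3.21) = -135.11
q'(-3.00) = 236.40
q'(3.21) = -195.98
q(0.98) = 1.76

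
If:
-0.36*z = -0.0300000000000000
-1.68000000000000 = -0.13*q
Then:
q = 12.92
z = 0.08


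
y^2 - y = y*(y - 1)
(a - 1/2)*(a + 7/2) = a^2 + 3*a - 7/4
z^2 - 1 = (z - 1)*(z + 1)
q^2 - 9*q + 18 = (q - 6)*(q - 3)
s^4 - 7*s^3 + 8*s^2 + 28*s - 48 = (s - 4)*(s - 3)*(s - 2)*(s + 2)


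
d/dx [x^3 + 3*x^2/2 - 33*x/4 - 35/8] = 3*x^2 + 3*x - 33/4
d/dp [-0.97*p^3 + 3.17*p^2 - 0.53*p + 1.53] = -2.91*p^2 + 6.34*p - 0.53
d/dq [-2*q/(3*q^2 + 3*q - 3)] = 2*(q^2 + 1)/(3*(q^4 + 2*q^3 - q^2 - 2*q + 1))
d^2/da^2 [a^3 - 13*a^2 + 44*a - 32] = 6*a - 26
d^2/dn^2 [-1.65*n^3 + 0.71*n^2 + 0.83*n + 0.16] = 1.42 - 9.9*n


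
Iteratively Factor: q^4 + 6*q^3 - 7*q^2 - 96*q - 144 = (q + 3)*(q^3 + 3*q^2 - 16*q - 48) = (q - 4)*(q + 3)*(q^2 + 7*q + 12) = (q - 4)*(q + 3)*(q + 4)*(q + 3)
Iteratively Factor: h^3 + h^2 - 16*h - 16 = (h + 1)*(h^2 - 16) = (h + 1)*(h + 4)*(h - 4)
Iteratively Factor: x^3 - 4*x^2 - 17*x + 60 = (x + 4)*(x^2 - 8*x + 15) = (x - 3)*(x + 4)*(x - 5)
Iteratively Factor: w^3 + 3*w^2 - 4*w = (w - 1)*(w^2 + 4*w) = (w - 1)*(w + 4)*(w)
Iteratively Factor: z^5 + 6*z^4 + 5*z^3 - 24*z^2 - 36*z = (z + 3)*(z^4 + 3*z^3 - 4*z^2 - 12*z) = z*(z + 3)*(z^3 + 3*z^2 - 4*z - 12) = z*(z - 2)*(z + 3)*(z^2 + 5*z + 6) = z*(z - 2)*(z + 2)*(z + 3)*(z + 3)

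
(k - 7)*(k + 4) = k^2 - 3*k - 28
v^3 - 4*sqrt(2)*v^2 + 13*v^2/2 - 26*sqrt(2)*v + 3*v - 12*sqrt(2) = (v + 1/2)*(v + 6)*(v - 4*sqrt(2))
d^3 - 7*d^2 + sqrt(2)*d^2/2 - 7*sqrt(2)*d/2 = d*(d - 7)*(d + sqrt(2)/2)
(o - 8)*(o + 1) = o^2 - 7*o - 8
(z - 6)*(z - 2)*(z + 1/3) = z^3 - 23*z^2/3 + 28*z/3 + 4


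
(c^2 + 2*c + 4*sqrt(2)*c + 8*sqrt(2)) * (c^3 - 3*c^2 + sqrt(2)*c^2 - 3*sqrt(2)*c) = c^5 - c^4 + 5*sqrt(2)*c^4 - 5*sqrt(2)*c^3 + 2*c^3 - 30*sqrt(2)*c^2 - 8*c^2 - 48*c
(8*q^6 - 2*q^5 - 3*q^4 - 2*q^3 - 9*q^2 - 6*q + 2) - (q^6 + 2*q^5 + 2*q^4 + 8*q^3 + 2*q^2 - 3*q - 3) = 7*q^6 - 4*q^5 - 5*q^4 - 10*q^3 - 11*q^2 - 3*q + 5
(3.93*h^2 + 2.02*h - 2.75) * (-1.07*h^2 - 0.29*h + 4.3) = -4.2051*h^4 - 3.3011*h^3 + 19.2557*h^2 + 9.4835*h - 11.825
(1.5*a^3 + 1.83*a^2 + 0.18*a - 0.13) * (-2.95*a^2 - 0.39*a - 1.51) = -4.425*a^5 - 5.9835*a^4 - 3.5097*a^3 - 2.45*a^2 - 0.2211*a + 0.1963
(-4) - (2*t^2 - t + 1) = -2*t^2 + t - 5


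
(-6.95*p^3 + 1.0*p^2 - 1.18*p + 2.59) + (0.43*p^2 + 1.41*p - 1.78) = -6.95*p^3 + 1.43*p^2 + 0.23*p + 0.81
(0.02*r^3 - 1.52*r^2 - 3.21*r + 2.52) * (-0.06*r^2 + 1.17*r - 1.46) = -0.0012*r^5 + 0.1146*r^4 - 1.615*r^3 - 1.6877*r^2 + 7.635*r - 3.6792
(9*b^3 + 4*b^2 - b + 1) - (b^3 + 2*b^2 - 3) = 8*b^3 + 2*b^2 - b + 4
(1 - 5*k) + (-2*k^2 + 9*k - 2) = -2*k^2 + 4*k - 1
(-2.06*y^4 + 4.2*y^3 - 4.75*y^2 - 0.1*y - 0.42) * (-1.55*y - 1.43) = 3.193*y^5 - 3.5642*y^4 + 1.3565*y^3 + 6.9475*y^2 + 0.794*y + 0.6006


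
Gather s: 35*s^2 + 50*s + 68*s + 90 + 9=35*s^2 + 118*s + 99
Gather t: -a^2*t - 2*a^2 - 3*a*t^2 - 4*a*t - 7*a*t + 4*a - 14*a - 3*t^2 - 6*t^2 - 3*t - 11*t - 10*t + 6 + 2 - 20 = -2*a^2 - 10*a + t^2*(-3*a - 9) + t*(-a^2 - 11*a - 24) - 12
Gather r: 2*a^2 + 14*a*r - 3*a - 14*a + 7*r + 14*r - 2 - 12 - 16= 2*a^2 - 17*a + r*(14*a + 21) - 30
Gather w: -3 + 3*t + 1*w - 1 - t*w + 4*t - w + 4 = -t*w + 7*t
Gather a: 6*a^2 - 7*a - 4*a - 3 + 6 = 6*a^2 - 11*a + 3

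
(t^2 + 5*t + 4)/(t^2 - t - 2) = (t + 4)/(t - 2)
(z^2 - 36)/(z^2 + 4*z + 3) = (z^2 - 36)/(z^2 + 4*z + 3)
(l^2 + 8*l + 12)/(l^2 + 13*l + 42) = (l + 2)/(l + 7)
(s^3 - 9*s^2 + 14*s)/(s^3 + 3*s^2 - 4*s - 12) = s*(s - 7)/(s^2 + 5*s + 6)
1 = 1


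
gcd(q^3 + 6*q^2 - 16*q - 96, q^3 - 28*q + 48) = q^2 + 2*q - 24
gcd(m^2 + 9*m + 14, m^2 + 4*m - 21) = m + 7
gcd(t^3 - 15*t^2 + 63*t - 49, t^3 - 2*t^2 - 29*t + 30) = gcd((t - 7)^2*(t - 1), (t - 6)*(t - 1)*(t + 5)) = t - 1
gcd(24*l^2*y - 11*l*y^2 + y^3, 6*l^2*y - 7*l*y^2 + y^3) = y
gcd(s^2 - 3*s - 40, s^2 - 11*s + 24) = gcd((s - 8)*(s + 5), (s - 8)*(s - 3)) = s - 8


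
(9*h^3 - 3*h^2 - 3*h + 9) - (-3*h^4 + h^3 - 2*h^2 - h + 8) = 3*h^4 + 8*h^3 - h^2 - 2*h + 1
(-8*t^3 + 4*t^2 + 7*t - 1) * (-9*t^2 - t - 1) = 72*t^5 - 28*t^4 - 59*t^3 - 2*t^2 - 6*t + 1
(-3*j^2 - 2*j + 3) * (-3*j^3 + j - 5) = 9*j^5 + 6*j^4 - 12*j^3 + 13*j^2 + 13*j - 15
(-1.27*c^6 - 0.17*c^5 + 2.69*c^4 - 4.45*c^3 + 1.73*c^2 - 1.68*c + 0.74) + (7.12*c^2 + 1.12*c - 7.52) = -1.27*c^6 - 0.17*c^5 + 2.69*c^4 - 4.45*c^3 + 8.85*c^2 - 0.56*c - 6.78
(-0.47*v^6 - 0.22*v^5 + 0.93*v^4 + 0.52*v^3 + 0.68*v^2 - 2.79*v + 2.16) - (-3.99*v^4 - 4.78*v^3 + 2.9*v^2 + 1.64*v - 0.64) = -0.47*v^6 - 0.22*v^5 + 4.92*v^4 + 5.3*v^3 - 2.22*v^2 - 4.43*v + 2.8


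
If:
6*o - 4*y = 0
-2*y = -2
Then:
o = 2/3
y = 1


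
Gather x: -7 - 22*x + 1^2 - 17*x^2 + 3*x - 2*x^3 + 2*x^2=-2*x^3 - 15*x^2 - 19*x - 6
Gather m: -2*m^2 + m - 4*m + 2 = -2*m^2 - 3*m + 2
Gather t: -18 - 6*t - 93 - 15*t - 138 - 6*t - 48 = -27*t - 297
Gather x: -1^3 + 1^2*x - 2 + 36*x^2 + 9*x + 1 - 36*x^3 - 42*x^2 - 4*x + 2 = -36*x^3 - 6*x^2 + 6*x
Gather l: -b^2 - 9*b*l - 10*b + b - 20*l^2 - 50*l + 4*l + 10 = -b^2 - 9*b - 20*l^2 + l*(-9*b - 46) + 10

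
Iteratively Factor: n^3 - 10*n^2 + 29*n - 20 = (n - 1)*(n^2 - 9*n + 20) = (n - 4)*(n - 1)*(n - 5)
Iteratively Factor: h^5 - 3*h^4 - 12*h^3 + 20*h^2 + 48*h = (h + 2)*(h^4 - 5*h^3 - 2*h^2 + 24*h) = (h - 4)*(h + 2)*(h^3 - h^2 - 6*h) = (h - 4)*(h + 2)^2*(h^2 - 3*h) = h*(h - 4)*(h + 2)^2*(h - 3)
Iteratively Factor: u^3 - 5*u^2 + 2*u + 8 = (u + 1)*(u^2 - 6*u + 8) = (u - 4)*(u + 1)*(u - 2)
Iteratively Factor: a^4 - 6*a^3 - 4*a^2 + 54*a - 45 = (a - 3)*(a^3 - 3*a^2 - 13*a + 15) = (a - 3)*(a - 1)*(a^2 - 2*a - 15) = (a - 5)*(a - 3)*(a - 1)*(a + 3)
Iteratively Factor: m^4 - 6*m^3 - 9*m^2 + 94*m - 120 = (m - 3)*(m^3 - 3*m^2 - 18*m + 40) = (m - 3)*(m - 2)*(m^2 - m - 20) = (m - 3)*(m - 2)*(m + 4)*(m - 5)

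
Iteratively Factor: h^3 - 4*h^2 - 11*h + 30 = (h - 5)*(h^2 + h - 6) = (h - 5)*(h - 2)*(h + 3)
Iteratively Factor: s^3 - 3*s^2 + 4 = (s + 1)*(s^2 - 4*s + 4) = (s - 2)*(s + 1)*(s - 2)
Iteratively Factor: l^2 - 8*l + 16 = (l - 4)*(l - 4)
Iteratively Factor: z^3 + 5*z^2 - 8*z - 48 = (z - 3)*(z^2 + 8*z + 16) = (z - 3)*(z + 4)*(z + 4)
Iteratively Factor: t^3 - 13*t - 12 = (t + 1)*(t^2 - t - 12) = (t - 4)*(t + 1)*(t + 3)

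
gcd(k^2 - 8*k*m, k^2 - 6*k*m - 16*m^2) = k - 8*m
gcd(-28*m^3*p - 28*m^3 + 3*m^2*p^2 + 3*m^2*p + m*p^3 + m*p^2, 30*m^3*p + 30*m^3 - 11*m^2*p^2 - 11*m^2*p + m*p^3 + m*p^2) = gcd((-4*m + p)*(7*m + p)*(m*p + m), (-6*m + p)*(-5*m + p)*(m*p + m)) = m*p + m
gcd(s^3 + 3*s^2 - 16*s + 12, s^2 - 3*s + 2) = s^2 - 3*s + 2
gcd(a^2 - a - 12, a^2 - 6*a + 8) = a - 4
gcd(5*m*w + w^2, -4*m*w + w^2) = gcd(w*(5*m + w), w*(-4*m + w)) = w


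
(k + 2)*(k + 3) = k^2 + 5*k + 6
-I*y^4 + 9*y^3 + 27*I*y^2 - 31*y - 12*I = (y + I)*(y + 3*I)*(y + 4*I)*(-I*y + 1)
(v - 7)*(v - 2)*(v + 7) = v^3 - 2*v^2 - 49*v + 98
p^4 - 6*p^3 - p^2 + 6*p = p*(p - 6)*(p - 1)*(p + 1)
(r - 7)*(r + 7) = r^2 - 49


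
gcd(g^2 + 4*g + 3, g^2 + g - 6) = g + 3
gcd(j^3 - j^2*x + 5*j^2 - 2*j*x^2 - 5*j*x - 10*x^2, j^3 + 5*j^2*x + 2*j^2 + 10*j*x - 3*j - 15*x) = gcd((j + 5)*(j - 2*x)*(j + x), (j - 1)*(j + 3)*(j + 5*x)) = 1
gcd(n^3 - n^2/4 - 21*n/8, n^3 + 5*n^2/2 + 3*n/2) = n^2 + 3*n/2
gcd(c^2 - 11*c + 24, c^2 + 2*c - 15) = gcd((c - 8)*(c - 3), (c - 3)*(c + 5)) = c - 3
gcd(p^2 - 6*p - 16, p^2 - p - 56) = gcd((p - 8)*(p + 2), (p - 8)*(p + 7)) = p - 8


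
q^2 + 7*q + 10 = (q + 2)*(q + 5)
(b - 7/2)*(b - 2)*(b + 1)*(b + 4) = b^4 - b^3/2 - 33*b^2/2 + 13*b + 28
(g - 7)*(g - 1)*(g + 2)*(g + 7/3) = g^4 - 11*g^3/3 - 23*g^2 - 7*g + 98/3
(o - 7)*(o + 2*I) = o^2 - 7*o + 2*I*o - 14*I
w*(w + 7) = w^2 + 7*w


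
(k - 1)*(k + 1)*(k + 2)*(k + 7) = k^4 + 9*k^3 + 13*k^2 - 9*k - 14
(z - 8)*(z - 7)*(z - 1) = z^3 - 16*z^2 + 71*z - 56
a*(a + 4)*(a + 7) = a^3 + 11*a^2 + 28*a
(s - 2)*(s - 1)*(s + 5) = s^3 + 2*s^2 - 13*s + 10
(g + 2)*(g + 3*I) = g^2 + 2*g + 3*I*g + 6*I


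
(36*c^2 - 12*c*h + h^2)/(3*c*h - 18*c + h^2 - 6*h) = (36*c^2 - 12*c*h + h^2)/(3*c*h - 18*c + h^2 - 6*h)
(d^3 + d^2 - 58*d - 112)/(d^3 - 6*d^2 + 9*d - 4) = (d^3 + d^2 - 58*d - 112)/(d^3 - 6*d^2 + 9*d - 4)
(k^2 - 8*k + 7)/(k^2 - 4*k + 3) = (k - 7)/(k - 3)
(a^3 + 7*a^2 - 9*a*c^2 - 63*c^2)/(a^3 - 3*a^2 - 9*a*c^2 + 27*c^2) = (a + 7)/(a - 3)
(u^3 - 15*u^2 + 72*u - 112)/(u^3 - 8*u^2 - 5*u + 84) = (u - 4)/(u + 3)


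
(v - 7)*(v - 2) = v^2 - 9*v + 14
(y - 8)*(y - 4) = y^2 - 12*y + 32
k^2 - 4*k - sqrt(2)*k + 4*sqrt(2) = (k - 4)*(k - sqrt(2))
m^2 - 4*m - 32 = (m - 8)*(m + 4)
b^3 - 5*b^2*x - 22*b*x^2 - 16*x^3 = (b - 8*x)*(b + x)*(b + 2*x)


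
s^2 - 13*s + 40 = (s - 8)*(s - 5)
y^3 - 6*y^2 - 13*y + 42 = (y - 7)*(y - 2)*(y + 3)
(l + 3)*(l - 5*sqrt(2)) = l^2 - 5*sqrt(2)*l + 3*l - 15*sqrt(2)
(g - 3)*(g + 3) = g^2 - 9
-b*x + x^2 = x*(-b + x)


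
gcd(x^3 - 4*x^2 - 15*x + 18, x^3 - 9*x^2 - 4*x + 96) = x + 3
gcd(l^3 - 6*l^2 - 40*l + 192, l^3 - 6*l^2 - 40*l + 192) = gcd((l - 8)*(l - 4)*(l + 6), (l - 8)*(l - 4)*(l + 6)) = l^3 - 6*l^2 - 40*l + 192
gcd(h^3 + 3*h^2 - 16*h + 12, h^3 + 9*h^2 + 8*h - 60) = h^2 + 4*h - 12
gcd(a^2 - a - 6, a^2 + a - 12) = a - 3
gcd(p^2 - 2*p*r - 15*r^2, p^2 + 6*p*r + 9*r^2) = p + 3*r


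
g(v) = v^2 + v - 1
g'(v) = 2*v + 1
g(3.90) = 18.11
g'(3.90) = 8.80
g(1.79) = 3.99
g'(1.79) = 4.58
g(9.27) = 94.20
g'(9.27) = 19.54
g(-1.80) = 0.44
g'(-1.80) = -2.60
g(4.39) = 22.66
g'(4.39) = 9.78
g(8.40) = 77.96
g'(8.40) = 17.80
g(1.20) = 1.64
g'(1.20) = 3.40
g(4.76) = 26.42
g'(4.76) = 10.52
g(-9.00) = 71.00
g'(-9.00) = -17.00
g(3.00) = 11.00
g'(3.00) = 7.00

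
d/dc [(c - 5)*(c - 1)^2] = (c - 1)*(3*c - 11)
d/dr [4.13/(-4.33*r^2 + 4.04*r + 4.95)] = (35.7658*r - 16.6852)/(-4.33*r^2 + 4.04*r + 4.95)^2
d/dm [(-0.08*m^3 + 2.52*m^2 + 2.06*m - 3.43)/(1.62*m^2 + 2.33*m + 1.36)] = (-0.1296*m^4 - 0.3728*m^3 + 2.208*m^2 + 17.9676*m + 10.7935)/(2.6244*m^4 + 7.5492*m^3 + 9.8353*m^2 + 6.3376*m + 1.8496)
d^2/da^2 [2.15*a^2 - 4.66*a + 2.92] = 4.30000000000000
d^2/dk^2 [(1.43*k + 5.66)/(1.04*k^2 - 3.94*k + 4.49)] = ((1.43*k + 5.66)*(2.08*k - 3.94)*(4.16*k - 7.88) - (8.9232*k + 0.5044)*(1.04*k^2 - 3.94*k + 4.49))/(1.04*k^2 - 3.94*k + 4.49)^3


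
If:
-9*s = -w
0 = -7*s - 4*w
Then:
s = 0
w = 0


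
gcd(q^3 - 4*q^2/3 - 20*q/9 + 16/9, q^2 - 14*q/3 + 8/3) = q - 2/3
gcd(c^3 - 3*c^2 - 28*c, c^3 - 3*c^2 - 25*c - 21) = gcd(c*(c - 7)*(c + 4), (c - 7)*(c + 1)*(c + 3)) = c - 7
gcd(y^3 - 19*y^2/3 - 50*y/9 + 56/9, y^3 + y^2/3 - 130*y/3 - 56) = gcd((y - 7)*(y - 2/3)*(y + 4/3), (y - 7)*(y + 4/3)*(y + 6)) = y^2 - 17*y/3 - 28/3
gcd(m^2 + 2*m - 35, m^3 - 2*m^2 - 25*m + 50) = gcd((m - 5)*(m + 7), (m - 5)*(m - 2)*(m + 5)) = m - 5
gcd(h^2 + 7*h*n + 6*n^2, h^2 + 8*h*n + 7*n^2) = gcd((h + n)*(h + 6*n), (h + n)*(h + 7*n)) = h + n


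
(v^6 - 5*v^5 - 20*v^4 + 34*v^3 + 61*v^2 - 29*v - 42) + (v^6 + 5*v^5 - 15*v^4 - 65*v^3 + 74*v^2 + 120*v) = 2*v^6 - 35*v^4 - 31*v^3 + 135*v^2 + 91*v - 42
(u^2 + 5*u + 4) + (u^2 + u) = 2*u^2 + 6*u + 4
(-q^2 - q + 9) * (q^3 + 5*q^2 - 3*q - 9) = -q^5 - 6*q^4 + 7*q^3 + 57*q^2 - 18*q - 81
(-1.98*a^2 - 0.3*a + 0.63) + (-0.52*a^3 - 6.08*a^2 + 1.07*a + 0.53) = -0.52*a^3 - 8.06*a^2 + 0.77*a + 1.16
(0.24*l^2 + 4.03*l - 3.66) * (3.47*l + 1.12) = 0.8328*l^3 + 14.2529*l^2 - 8.1866*l - 4.0992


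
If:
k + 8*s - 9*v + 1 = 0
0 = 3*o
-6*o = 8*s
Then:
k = 9*v - 1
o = 0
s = 0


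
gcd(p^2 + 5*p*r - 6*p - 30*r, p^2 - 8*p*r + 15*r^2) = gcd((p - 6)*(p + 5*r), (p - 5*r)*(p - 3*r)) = 1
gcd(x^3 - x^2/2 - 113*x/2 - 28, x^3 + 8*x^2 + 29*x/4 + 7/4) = x^2 + 15*x/2 + 7/2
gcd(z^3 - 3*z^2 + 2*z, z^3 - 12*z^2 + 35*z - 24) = z - 1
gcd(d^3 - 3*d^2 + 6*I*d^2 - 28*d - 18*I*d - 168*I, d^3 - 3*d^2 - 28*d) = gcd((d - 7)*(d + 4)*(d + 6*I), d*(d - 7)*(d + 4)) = d^2 - 3*d - 28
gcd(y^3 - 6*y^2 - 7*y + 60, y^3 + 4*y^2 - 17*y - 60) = y^2 - y - 12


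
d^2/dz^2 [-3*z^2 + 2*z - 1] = -6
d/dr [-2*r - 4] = -2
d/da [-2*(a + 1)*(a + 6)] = -4*a - 14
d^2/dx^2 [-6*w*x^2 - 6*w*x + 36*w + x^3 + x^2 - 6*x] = -12*w + 6*x + 2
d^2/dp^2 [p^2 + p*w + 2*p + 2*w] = 2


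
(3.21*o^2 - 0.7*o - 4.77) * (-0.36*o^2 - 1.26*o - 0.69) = -1.1556*o^4 - 3.7926*o^3 + 0.3843*o^2 + 6.4932*o + 3.2913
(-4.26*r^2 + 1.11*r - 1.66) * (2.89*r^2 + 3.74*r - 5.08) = -12.3114*r^4 - 12.7245*r^3 + 20.9948*r^2 - 11.8472*r + 8.4328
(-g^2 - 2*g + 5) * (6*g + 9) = -6*g^3 - 21*g^2 + 12*g + 45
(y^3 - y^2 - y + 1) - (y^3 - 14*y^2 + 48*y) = 13*y^2 - 49*y + 1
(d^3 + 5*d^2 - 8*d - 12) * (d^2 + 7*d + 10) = d^5 + 12*d^4 + 37*d^3 - 18*d^2 - 164*d - 120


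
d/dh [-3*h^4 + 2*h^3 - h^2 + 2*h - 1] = -12*h^3 + 6*h^2 - 2*h + 2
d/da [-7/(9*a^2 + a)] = 7*(18*a + 1)/(a^2*(9*a + 1)^2)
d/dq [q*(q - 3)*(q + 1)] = 3*q^2 - 4*q - 3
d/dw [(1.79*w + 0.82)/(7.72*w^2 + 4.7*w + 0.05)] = (13.8188*w^2 + 8.413*w - (1.79*w + 0.82)*(15.44*w + 4.7) + 0.0895)/(7.72*w^2 + 4.7*w + 0.05)^2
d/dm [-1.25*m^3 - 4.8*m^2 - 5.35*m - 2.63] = -3.75*m^2 - 9.6*m - 5.35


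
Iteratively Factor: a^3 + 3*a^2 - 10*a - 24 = (a + 2)*(a^2 + a - 12) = (a + 2)*(a + 4)*(a - 3)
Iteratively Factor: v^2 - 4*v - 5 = (v - 5)*(v + 1)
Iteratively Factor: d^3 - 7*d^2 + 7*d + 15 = (d - 5)*(d^2 - 2*d - 3) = (d - 5)*(d - 3)*(d + 1)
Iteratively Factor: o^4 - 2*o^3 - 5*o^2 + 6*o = (o)*(o^3 - 2*o^2 - 5*o + 6) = o*(o - 1)*(o^2 - o - 6) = o*(o - 1)*(o + 2)*(o - 3)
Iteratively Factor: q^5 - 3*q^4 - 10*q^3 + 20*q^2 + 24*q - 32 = (q - 1)*(q^4 - 2*q^3 - 12*q^2 + 8*q + 32) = (q - 1)*(q + 2)*(q^3 - 4*q^2 - 4*q + 16) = (q - 2)*(q - 1)*(q + 2)*(q^2 - 2*q - 8) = (q - 4)*(q - 2)*(q - 1)*(q + 2)*(q + 2)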